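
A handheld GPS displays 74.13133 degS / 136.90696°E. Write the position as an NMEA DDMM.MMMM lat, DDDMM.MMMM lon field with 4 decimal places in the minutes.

φ: minutes = (74.131330 − 74) × 60 = 7.879800
Longitude: 136° + 0.906960 × 60 = 136° 54.417600′

7407.8798,S / 13654.4176,E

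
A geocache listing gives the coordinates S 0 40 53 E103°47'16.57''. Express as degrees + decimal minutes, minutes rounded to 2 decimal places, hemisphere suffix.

0° 40.88′ S, 103° 47.28′ E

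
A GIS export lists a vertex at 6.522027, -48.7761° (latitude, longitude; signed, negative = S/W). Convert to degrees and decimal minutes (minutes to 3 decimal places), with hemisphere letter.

φ: 6° + 0.522027 × 60 = 6° 31.32162′
Longitude is negative → W; |value| = 48.776100
Lon: fractional part 0.776100 → 46.56600 minutes

6° 31.322′ N, 48° 46.566′ W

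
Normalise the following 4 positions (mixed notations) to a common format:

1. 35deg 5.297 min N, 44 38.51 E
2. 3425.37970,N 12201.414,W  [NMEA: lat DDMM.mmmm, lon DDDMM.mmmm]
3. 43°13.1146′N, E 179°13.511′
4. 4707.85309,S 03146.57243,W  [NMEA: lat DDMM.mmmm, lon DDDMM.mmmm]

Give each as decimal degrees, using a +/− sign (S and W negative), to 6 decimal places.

1. 35.088283, 44.641833
2. 34.422995, -122.023567
3. 43.218577, 179.225183
4. -47.130885, -31.776207

Point 1:
  φ: 5.297′ = 0.088283°; total 35.0882833
  N ⇒ keep positive
  Longitude: 38.51′ = 0.641833°; total 44.6418333
  E ⇒ keep positive
Point 2:
  Lat: split at 2 digits → 34° and 25.3797′; 34 + 25.3797/60 = 34.4229950
  N ⇒ keep positive
  Lon: degrees = first 3 digits = 122, minutes = 1.414; 122 + 1.414/60 = 122.0235667
  W → negative
Point 3:
  Lat: 43 + 13.1146/60 = 43.2185767
  N ⇒ keep positive
  λ: 179 + 13.511/60 = 179.2251833
  E ⇒ keep positive
Point 4:
  Lat: degrees = first 2 digits = 47, minutes = 7.85309; 47 + 7.85309/60 = 47.1308848
  S → negative
  Longitude: split at 3 digits → 031° and 46.57243′; 31 + 46.57243/60 = 31.7762072
  hemisphere W, so the sign is −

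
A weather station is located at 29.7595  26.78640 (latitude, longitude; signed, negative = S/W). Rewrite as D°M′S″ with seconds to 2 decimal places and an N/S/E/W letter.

Latitude: 0.759500 × 60 = 45.57000′ → 45′, remainder × 60 = 34.2000″
Longitude: 0.786400° → 47.18400′; 0.18400 × 60 = 11.0400″

29°45′34.20″ N, 26°47′11.04″ E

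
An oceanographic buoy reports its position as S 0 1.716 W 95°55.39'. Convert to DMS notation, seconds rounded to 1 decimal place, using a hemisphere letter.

0°01′43.0″ S, 95°55′23.4″ W

Lat: 1.71600′ → 1′ and 0.71600 × 60 = 42.960″
Lon: 55.39000′ → 55′ and 0.39000 × 60 = 23.400″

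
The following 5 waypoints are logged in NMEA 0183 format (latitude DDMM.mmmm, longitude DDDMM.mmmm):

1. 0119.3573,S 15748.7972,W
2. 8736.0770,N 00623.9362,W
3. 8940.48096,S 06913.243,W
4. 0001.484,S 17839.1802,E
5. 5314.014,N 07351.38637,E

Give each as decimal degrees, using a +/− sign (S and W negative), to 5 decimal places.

1. -1.32262, -157.81329
2. 87.60128, -6.39894
3. -89.67468, -69.22072
4. -0.02473, 178.65300
5. 53.23357, 73.85644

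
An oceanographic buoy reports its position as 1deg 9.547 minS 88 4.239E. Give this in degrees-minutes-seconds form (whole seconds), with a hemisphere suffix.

1°09′33″ S, 88°04′14″ E

Latitude: 9.54700′ → 9′ and 0.54700 × 60 = 32.82″
λ: fractional minutes 0.23900 × 60 = 14.34″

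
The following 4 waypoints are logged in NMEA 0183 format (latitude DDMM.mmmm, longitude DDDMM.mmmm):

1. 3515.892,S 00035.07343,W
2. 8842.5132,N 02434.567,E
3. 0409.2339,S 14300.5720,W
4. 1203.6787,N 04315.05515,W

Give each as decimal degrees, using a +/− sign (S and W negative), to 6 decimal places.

1. -35.264867, -0.584557
2. 88.708553, 24.576117
3. -4.153898, -143.009533
4. 12.061312, -43.250919

Point 1:
  Latitude: split at 2 digits → 35° and 15.892′; 35 + 15.892/60 = 35.2648667
  hemisphere S, so the sign is −
  Lon: split at 3 digits → 000° and 35.07343′; 0 + 35.07343/60 = 0.5845572
  W ⇒ negate
Point 2:
  φ: split at 2 digits → 88° and 42.5132′; 88 + 42.5132/60 = 88.7085533
  N ⇒ keep positive
  Longitude: degrees = first 3 digits = 24, minutes = 34.567; 24 + 34.567/60 = 24.5761167
  E → positive
Point 3:
  Lat: degrees = first 2 digits = 4, minutes = 9.2339; 4 + 9.2339/60 = 4.1538983
  S → negative
  λ: split at 3 digits → 143° and 0.572′; 143 + 0.572/60 = 143.0095333
  W ⇒ negate
Point 4:
  Latitude: split at 2 digits → 12° and 3.6787′; 12 + 3.6787/60 = 12.0613117
  N → positive
  Lon: split at 3 digits → 043° and 15.05515′; 43 + 15.05515/60 = 43.2509192
  W → negative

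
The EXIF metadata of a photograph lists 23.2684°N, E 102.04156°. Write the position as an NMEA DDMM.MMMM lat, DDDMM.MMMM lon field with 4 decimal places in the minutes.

Latitude: fractional part 0.268400 → 16.104000 minutes
Lon: 102° + 0.041560 × 60 = 102° 2.493600′

2316.1040,N / 10202.4936,E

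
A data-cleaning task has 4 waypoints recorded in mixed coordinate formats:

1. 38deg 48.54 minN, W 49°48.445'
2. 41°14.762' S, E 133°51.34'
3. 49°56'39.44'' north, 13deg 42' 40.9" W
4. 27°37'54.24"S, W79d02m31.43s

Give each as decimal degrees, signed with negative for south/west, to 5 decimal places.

1. 38.80900, -49.80742
2. -41.24603, 133.85567
3. 49.94429, -13.71136
4. -27.63173, -79.04206

Point 1:
  Latitude: 38 + 48.54/60 = 38.809000
  N → positive
  Longitude: 49 + 48.445/60 = 49.807417
  hemisphere W, so the sign is −
Point 2:
  Latitude: 14.762′ = 0.246033°; total 41.246033
  hemisphere S, so the sign is −
  Longitude: 51.34′ = 0.855667°; total 133.855667
  E ⇒ keep positive
Point 3:
  Lat: 49 + 56/60 + 39.44/3600 = 49.944289
  N → positive
  Longitude: 13° + 42/60 + 40.9/3600 = 13 + 0.700000 + 0.011361 = 13.711361
  W → negative
Point 4:
  φ: 37′ + 54.24″ = 37.90400′; 27 + 37.90400/60 = 27.631733
  S ⇒ negate
  Lon: 2′ + 31.43″ = 2.52383′; 79 + 2.52383/60 = 79.042064
  W ⇒ negate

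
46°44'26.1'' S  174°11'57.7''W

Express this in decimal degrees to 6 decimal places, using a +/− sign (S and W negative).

-46.740583, -174.199361

φ: 46° + 44/60 + 26.1/3600 = 46 + 0.733333 + 0.007250 = 46.7405833
hemisphere S, so the sign is −
λ: 174° + 11/60 + 57.7/3600 = 174 + 0.183333 + 0.016028 = 174.1993611
hemisphere W, so the sign is −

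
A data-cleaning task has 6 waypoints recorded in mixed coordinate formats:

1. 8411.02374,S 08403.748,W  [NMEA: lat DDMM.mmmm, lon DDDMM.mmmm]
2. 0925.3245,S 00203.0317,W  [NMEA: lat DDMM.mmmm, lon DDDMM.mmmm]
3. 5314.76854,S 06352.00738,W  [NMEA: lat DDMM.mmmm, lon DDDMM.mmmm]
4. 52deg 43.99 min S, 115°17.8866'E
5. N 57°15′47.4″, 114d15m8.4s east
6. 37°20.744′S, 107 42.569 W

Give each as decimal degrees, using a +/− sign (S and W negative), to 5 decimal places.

Point 1:
  φ: degrees = first 2 digits = 84, minutes = 11.02374; 84 + 11.02374/60 = 84.183729
  hemisphere S, so the sign is −
  Longitude: degrees = first 3 digits = 84, minutes = 3.748; 84 + 3.748/60 = 84.062467
  W → negative
Point 2:
  Lat: degrees = first 2 digits = 9, minutes = 25.3245; 9 + 25.3245/60 = 9.422075
  S ⇒ negate
  Lon: split at 3 digits → 002° and 3.0317′; 2 + 3.0317/60 = 2.050528
  W → negative
Point 3:
  φ: split at 2 digits → 53° and 14.76854′; 53 + 14.76854/60 = 53.246142
  S → negative
  Longitude: split at 3 digits → 063° and 52.00738′; 63 + 52.00738/60 = 63.866790
  W → negative
Point 4:
  φ: 43.99′ = 0.733167°; total 52.733167
  S → negative
  λ: 115 + 17.8866/60 = 115.298110
  E → positive
Point 5:
  Lat: 57 + 15/60 + 47.4/3600 = 57.263167
  N ⇒ keep positive
  Lon: 114° + 15/60 + 8.4/3600 = 114 + 0.250000 + 0.002333 = 114.252333
  E ⇒ keep positive
Point 6:
  φ: 20.744′ = 0.345733°; total 37.345733
  S → negative
  Lon: 42.569′ = 0.709483°; total 107.709483
  hemisphere W, so the sign is −

1. -84.18373, -84.06247
2. -9.42208, -2.05053
3. -53.24614, -63.86679
4. -52.73317, 115.29811
5. 57.26317, 114.25233
6. -37.34573, -107.70948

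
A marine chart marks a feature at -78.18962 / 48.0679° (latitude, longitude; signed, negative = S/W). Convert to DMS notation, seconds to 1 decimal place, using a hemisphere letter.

78°11′22.6″ S, 48°04′4.4″ E

Latitude is negative → S; |value| = 78.189620
Lat: whole degrees 78; 11.37720′ → 11′ and 22.632″
Longitude: 0.067900 × 60 = 4.07400′ → 4′, remainder × 60 = 4.440″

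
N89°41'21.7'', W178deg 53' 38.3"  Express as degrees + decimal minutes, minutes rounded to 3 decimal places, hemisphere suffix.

89° 41.362′ N, 178° 53.638′ W

φ: 41 + 21.7/60 = 41.36167′
Lon: seconds/60 = 0.63833; minutes = 53 + 0.63833 = 53.63833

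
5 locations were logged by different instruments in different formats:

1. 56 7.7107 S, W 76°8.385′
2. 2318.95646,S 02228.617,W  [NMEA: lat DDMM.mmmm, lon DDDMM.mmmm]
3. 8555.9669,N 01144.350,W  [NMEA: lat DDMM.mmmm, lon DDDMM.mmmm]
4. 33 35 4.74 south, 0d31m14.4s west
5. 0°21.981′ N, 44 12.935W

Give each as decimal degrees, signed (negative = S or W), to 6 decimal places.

1. -56.128512, -76.139750
2. -23.315941, -22.476950
3. 85.932782, -11.739167
4. -33.584650, -0.520667
5. 0.366350, -44.215583

Point 1:
  Lat: 56 + 7.7107/60 = 56.1285117
  hemisphere S, so the sign is −
  Longitude: 8.385′ = 0.139750°; total 76.1397500
  W ⇒ negate
Point 2:
  Latitude: split at 2 digits → 23° and 18.95646′; 23 + 18.95646/60 = 23.3159410
  hemisphere S, so the sign is −
  λ: degrees = first 3 digits = 22, minutes = 28.617; 22 + 28.617/60 = 22.4769500
  hemisphere W, so the sign is −
Point 3:
  Lat: degrees = first 2 digits = 85, minutes = 55.9669; 85 + 55.9669/60 = 85.9327817
  N ⇒ keep positive
  Longitude: degrees = first 3 digits = 11, minutes = 44.35; 11 + 44.35/60 = 11.7391667
  W ⇒ negate
Point 4:
  Lat: 33° + 35/60 + 4.74/3600 = 33 + 0.583333 + 0.001317 = 33.5846500
  hemisphere S, so the sign is −
  Longitude: 0° + 31/60 + 14.4/3600 = 0 + 0.516667 + 0.004000 = 0.5206667
  W → negative
Point 5:
  Latitude: 21.981′ = 0.366350°; total 0.3663500
  N ⇒ keep positive
  λ: 44 + 12.935/60 = 44.2155833
  W ⇒ negate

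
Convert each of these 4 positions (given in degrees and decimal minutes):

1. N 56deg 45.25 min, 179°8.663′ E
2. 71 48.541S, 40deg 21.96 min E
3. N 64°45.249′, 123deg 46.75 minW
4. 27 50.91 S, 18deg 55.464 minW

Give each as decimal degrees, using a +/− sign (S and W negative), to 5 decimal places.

Point 1:
  Lat: 56 + 45.25/60 = 56.754167
  N → positive
  Lon: 179 + 8.663/60 = 179.144383
  E → positive
Point 2:
  Lat: 48.541′ = 0.809017°; total 71.809017
  hemisphere S, so the sign is −
  λ: 21.96′ = 0.366000°; total 40.366000
  E → positive
Point 3:
  Lat: 45.249′ = 0.754150°; total 64.754150
  N ⇒ keep positive
  Lon: 46.75′ = 0.779167°; total 123.779167
  W ⇒ negate
Point 4:
  Lat: 50.91′ = 0.848500°; total 27.848500
  S ⇒ negate
  λ: 18 + 55.464/60 = 18.924400
  W ⇒ negate

1. 56.75417, 179.14438
2. -71.80902, 40.36600
3. 64.75415, -123.77917
4. -27.84850, -18.92440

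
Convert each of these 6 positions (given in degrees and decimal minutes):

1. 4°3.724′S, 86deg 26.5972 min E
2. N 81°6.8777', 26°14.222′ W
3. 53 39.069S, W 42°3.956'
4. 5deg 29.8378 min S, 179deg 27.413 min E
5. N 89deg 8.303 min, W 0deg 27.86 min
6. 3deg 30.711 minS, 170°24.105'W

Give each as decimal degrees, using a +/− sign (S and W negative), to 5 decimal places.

Point 1:
  φ: 4 + 3.724/60 = 4.062067
  hemisphere S, so the sign is −
  λ: 86 + 26.5972/60 = 86.443287
  E ⇒ keep positive
Point 2:
  Latitude: 6.8777′ = 0.114628°; total 81.114628
  N ⇒ keep positive
  Longitude: 26 + 14.222/60 = 26.237033
  W ⇒ negate
Point 3:
  Lat: 39.069′ = 0.651150°; total 53.651150
  hemisphere S, so the sign is −
  λ: 3.956′ = 0.065933°; total 42.065933
  W ⇒ negate
Point 4:
  φ: 5 + 29.8378/60 = 5.497297
  S → negative
  Longitude: 179 + 27.413/60 = 179.456883
  E ⇒ keep positive
Point 5:
  φ: 89 + 8.303/60 = 89.138383
  N ⇒ keep positive
  λ: 27.86′ = 0.464333°; total 0.464333
  W ⇒ negate
Point 6:
  Lat: 3 + 30.711/60 = 3.511850
  S ⇒ negate
  Lon: 24.105′ = 0.401750°; total 170.401750
  W → negative

1. -4.06207, 86.44329
2. 81.11463, -26.23703
3. -53.65115, -42.06593
4. -5.49730, 179.45688
5. 89.13838, -0.46433
6. -3.51185, -170.40175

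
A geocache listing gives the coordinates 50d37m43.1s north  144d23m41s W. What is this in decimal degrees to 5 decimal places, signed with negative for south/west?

φ: 50° + 37/60 + 43.1/3600 = 50 + 0.616667 + 0.011972 = 50.628639
N → positive
λ: 23′ + 41″ = 23.68333′; 144 + 23.68333/60 = 144.394722
W → negative

50.62864, -144.39472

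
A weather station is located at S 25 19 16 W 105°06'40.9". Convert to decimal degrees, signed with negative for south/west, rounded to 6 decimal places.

-25.321111, -105.111361

φ: 25 + 19/60 + 16/3600 = 25.3211111
S → negative
λ: 105 + 6/60 + 40.9/3600 = 105.1113611
W → negative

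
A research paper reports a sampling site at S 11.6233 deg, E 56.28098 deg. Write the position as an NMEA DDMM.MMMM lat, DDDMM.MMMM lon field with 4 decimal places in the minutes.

Latitude: minutes = (11.623300 − 11) × 60 = 37.398000
Longitude: 56° + 0.280980 × 60 = 56° 16.858800′

1137.3980,S / 05616.8588,E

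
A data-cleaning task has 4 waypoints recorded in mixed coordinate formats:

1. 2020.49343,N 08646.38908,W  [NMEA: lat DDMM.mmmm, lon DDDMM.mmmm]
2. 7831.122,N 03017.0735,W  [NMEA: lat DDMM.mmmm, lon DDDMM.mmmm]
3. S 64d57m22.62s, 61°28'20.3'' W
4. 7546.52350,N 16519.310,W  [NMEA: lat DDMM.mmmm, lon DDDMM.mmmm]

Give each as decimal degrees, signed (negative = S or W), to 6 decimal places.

Point 1:
  Latitude: split at 2 digits → 20° and 20.49343′; 20 + 20.49343/60 = 20.3415572
  N → positive
  Longitude: split at 3 digits → 086° and 46.38908′; 86 + 46.38908/60 = 86.7731513
  hemisphere W, so the sign is −
Point 2:
  Latitude: split at 2 digits → 78° and 31.122′; 78 + 31.122/60 = 78.5187000
  N ⇒ keep positive
  λ: degrees = first 3 digits = 30, minutes = 17.0735; 30 + 17.0735/60 = 30.2845583
  W ⇒ negate
Point 3:
  Lat: 64° + 57/60 + 22.62/3600 = 64 + 0.950000 + 0.006283 = 64.9562833
  hemisphere S, so the sign is −
  Lon: 61 + 28/60 + 20.3/3600 = 61.4723056
  W → negative
Point 4:
  Lat: split at 2 digits → 75° and 46.5235′; 75 + 46.5235/60 = 75.7753917
  N → positive
  λ: degrees = first 3 digits = 165, minutes = 19.31; 165 + 19.31/60 = 165.3218333
  W ⇒ negate

1. 20.341557, -86.773151
2. 78.518700, -30.284558
3. -64.956283, -61.472306
4. 75.775392, -165.321833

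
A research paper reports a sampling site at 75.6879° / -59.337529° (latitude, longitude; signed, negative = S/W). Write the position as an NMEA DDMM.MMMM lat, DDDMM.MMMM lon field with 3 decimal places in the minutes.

7541.274,N / 05920.252,W

Latitude: minutes = (75.687900 − 75) × 60 = 41.27400
Longitude is negative → W; |value| = 59.337529
λ: 59° + 0.337529 × 60 = 59° 20.25174′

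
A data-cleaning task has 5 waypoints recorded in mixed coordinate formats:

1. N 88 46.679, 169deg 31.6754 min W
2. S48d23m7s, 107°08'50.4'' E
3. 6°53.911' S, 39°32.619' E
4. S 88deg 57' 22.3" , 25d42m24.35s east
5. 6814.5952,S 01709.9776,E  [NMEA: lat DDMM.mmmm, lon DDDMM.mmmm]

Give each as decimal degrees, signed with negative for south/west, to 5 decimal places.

1. 88.77798, -169.52792
2. -48.38528, 107.14733
3. -6.89852, 39.54365
4. -88.95619, 25.70676
5. -68.24325, 17.16629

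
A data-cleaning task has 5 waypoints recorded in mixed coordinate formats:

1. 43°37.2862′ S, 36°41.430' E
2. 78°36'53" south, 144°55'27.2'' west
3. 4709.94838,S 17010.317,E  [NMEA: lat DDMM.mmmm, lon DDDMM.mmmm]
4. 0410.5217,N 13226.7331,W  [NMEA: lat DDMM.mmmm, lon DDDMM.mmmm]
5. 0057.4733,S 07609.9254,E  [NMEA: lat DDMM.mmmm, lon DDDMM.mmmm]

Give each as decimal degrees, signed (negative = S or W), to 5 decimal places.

Point 1:
  φ: 43 + 37.2862/60 = 43.621437
  S → negative
  Lon: 36 + 41.43/60 = 36.690500
  E ⇒ keep positive
Point 2:
  φ: 78° + 36/60 + 53/3600 = 78 + 0.600000 + 0.014722 = 78.614722
  S ⇒ negate
  Lon: 144° + 55/60 + 27.2/3600 = 144 + 0.916667 + 0.007556 = 144.924222
  hemisphere W, so the sign is −
Point 3:
  Lat: split at 2 digits → 47° and 9.94838′; 47 + 9.94838/60 = 47.165806
  S ⇒ negate
  Lon: degrees = first 3 digits = 170, minutes = 10.317; 170 + 10.317/60 = 170.171950
  E → positive
Point 4:
  Latitude: split at 2 digits → 04° and 10.5217′; 4 + 10.5217/60 = 4.175362
  N → positive
  Lon: split at 3 digits → 132° and 26.7331′; 132 + 26.7331/60 = 132.445552
  hemisphere W, so the sign is −
Point 5:
  φ: degrees = first 2 digits = 0, minutes = 57.4733; 0 + 57.4733/60 = 0.957888
  S ⇒ negate
  Lon: degrees = first 3 digits = 76, minutes = 9.9254; 76 + 9.9254/60 = 76.165423
  E ⇒ keep positive

1. -43.62144, 36.69050
2. -78.61472, -144.92422
3. -47.16581, 170.17195
4. 4.17536, -132.44555
5. -0.95789, 76.16542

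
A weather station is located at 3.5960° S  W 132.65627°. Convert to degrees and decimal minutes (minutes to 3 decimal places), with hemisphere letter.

3° 35.760′ S, 132° 39.376′ W

φ: minutes = (3.596000 − 3) × 60 = 35.76000
Longitude: 132° + 0.656270 × 60 = 132° 39.37620′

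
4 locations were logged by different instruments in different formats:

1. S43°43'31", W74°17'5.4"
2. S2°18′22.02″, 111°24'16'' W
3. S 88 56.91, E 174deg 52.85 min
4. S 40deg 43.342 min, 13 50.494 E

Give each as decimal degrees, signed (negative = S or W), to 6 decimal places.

1. -43.725278, -74.284833
2. -2.306117, -111.404444
3. -88.948500, 174.880833
4. -40.722367, 13.841567

Point 1:
  Latitude: 43° + 43/60 + 31/3600 = 43 + 0.716667 + 0.008611 = 43.7252778
  S → negative
  Longitude: 74 + 17/60 + 5.4/3600 = 74.2848333
  W ⇒ negate
Point 2:
  φ: 2° + 18/60 + 22.02/3600 = 2 + 0.300000 + 0.006117 = 2.3061167
  S → negative
  Lon: 24′ + 16″ = 24.26667′; 111 + 24.26667/60 = 111.4044444
  hemisphere W, so the sign is −
Point 3:
  Latitude: 88 + 56.91/60 = 88.9485000
  S → negative
  λ: 174 + 52.85/60 = 174.8808333
  E → positive
Point 4:
  φ: 43.342′ = 0.722367°; total 40.7223667
  S → negative
  Lon: 13 + 50.494/60 = 13.8415667
  E ⇒ keep positive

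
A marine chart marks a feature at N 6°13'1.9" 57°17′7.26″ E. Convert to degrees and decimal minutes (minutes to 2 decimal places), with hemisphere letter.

6° 13.03′ N, 57° 17.12′ E

φ: 13 + 1.9/60 = 13.0317′
Lon: seconds/60 = 0.12100; minutes = 17 + 0.12100 = 17.1210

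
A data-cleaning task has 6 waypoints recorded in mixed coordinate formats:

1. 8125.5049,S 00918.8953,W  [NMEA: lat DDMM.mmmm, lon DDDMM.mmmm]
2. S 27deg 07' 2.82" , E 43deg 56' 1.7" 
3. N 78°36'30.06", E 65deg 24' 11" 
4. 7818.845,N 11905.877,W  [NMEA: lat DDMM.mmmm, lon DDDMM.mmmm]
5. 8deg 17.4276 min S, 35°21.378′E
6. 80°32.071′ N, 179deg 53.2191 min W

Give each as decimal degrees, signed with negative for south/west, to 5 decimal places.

Point 1:
  φ: split at 2 digits → 81° and 25.5049′; 81 + 25.5049/60 = 81.425082
  S ⇒ negate
  Lon: degrees = first 3 digits = 9, minutes = 18.8953; 9 + 18.8953/60 = 9.314922
  W ⇒ negate
Point 2:
  Lat: 27 + 7/60 + 2.82/3600 = 27.117450
  hemisphere S, so the sign is −
  λ: 56′ + 1.7″ = 56.02833′; 43 + 56.02833/60 = 43.933806
  E ⇒ keep positive
Point 3:
  Latitude: 78 + 36/60 + 30.06/3600 = 78.608350
  N → positive
  Lon: 24′ + 11″ = 24.18333′; 65 + 24.18333/60 = 65.403056
  E → positive
Point 4:
  Latitude: split at 2 digits → 78° and 18.845′; 78 + 18.845/60 = 78.314083
  N → positive
  λ: split at 3 digits → 119° and 5.877′; 119 + 5.877/60 = 119.097950
  W ⇒ negate
Point 5:
  Latitude: 17.4276′ = 0.290460°; total 8.290460
  hemisphere S, so the sign is −
  Lon: 21.378′ = 0.356300°; total 35.356300
  E ⇒ keep positive
Point 6:
  Latitude: 32.071′ = 0.534517°; total 80.534517
  N → positive
  Lon: 179 + 53.2191/60 = 179.886985
  W → negative

1. -81.42508, -9.31492
2. -27.11745, 43.93381
3. 78.60835, 65.40306
4. 78.31408, -119.09795
5. -8.29046, 35.35630
6. 80.53452, -179.88699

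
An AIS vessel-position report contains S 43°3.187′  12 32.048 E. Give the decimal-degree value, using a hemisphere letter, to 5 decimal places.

43.05312° S, 12.53413° E

Lat: 3.187′ = 0.053117°; total 43.053117
Longitude: 12 + 32.048/60 = 12.534133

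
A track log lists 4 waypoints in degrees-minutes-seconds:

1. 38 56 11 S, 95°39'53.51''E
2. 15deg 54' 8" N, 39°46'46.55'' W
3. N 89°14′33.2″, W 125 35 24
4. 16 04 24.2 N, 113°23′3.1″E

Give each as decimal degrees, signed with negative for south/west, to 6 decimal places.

Point 1:
  Lat: 38 + 56/60 + 11/3600 = 38.9363889
  hemisphere S, so the sign is −
  Longitude: 95° + 39/60 + 53.51/3600 = 95 + 0.650000 + 0.014864 = 95.6648639
  E ⇒ keep positive
Point 2:
  φ: 54′ + 8″ = 54.13333′; 15 + 54.13333/60 = 15.9022222
  N → positive
  λ: 39° + 46/60 + 46.55/3600 = 39 + 0.766667 + 0.012931 = 39.7795972
  W ⇒ negate
Point 3:
  φ: 89 + 14/60 + 33.2/3600 = 89.2425556
  N → positive
  Lon: 125 + 35/60 + 24/3600 = 125.5900000
  W ⇒ negate
Point 4:
  Latitude: 4′ + 24.2″ = 4.40333′; 16 + 4.40333/60 = 16.0733889
  N → positive
  Lon: 113 + 23/60 + 3.1/3600 = 113.3841944
  E ⇒ keep positive

1. -38.936389, 95.664864
2. 15.902222, -39.779597
3. 89.242556, -125.590000
4. 16.073389, 113.384194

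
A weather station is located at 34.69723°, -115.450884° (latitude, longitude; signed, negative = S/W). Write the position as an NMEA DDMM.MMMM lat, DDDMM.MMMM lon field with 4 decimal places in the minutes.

3441.8338,N / 11527.0530,W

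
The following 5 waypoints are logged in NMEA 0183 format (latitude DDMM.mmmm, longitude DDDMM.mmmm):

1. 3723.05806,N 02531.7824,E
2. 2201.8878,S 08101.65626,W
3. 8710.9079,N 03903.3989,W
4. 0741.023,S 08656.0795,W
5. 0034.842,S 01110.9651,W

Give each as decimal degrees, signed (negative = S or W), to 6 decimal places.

1. 37.384301, 25.529707
2. -22.031463, -81.027604
3. 87.181798, -39.056648
4. -7.683717, -86.934658
5. -0.580700, -11.182752

Point 1:
  φ: degrees = first 2 digits = 37, minutes = 23.05806; 37 + 23.05806/60 = 37.3843010
  N → positive
  Lon: degrees = first 3 digits = 25, minutes = 31.7824; 25 + 31.7824/60 = 25.5297067
  E → positive
Point 2:
  Latitude: split at 2 digits → 22° and 1.8878′; 22 + 1.8878/60 = 22.0314633
  S ⇒ negate
  λ: degrees = first 3 digits = 81, minutes = 1.65626; 81 + 1.65626/60 = 81.0276043
  W → negative
Point 3:
  Latitude: degrees = first 2 digits = 87, minutes = 10.9079; 87 + 10.9079/60 = 87.1817983
  N → positive
  λ: split at 3 digits → 039° and 3.3989′; 39 + 3.3989/60 = 39.0566483
  hemisphere W, so the sign is −
Point 4:
  φ: split at 2 digits → 07° and 41.023′; 7 + 41.023/60 = 7.6837167
  S ⇒ negate
  Lon: degrees = first 3 digits = 86, minutes = 56.0795; 86 + 56.0795/60 = 86.9346583
  W ⇒ negate
Point 5:
  φ: degrees = first 2 digits = 0, minutes = 34.842; 0 + 34.842/60 = 0.5807000
  S → negative
  Lon: degrees = first 3 digits = 11, minutes = 10.9651; 11 + 10.9651/60 = 11.1827517
  W → negative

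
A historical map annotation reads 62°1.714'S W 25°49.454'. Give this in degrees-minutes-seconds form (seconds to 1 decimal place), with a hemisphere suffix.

φ: 1.71400′ → 1′ and 0.71400 × 60 = 42.840″
Longitude: fractional minutes 0.45400 × 60 = 27.240″

62°01′42.8″ S, 25°49′27.2″ W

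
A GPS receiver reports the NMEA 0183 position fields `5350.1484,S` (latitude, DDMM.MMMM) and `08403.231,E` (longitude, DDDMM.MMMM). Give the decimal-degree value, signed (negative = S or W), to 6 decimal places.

Lat: degrees = first 2 digits = 53, minutes = 50.1484; 53 + 50.1484/60 = 53.8358067
S → negative
Longitude: split at 3 digits → 084° and 3.231′; 84 + 3.231/60 = 84.0538500
E → positive

-53.835807, 84.053850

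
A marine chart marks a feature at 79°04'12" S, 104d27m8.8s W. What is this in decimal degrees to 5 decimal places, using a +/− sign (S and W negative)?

Latitude: 4′ + 12″ = 4.20000′; 79 + 4.20000/60 = 79.070000
hemisphere S, so the sign is −
Lon: 104 + 27/60 + 8.8/3600 = 104.452444
hemisphere W, so the sign is −

-79.07000, -104.45244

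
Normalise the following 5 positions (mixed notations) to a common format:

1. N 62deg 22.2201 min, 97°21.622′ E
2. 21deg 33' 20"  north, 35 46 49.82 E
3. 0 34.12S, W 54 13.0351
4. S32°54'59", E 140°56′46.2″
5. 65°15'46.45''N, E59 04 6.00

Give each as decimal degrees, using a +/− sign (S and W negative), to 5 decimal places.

1. 62.37034, 97.36037
2. 21.55556, 35.78051
3. -0.56867, -54.21725
4. -32.91639, 140.94617
5. 65.26290, 59.06833

Point 1:
  Latitude: 22.2201′ = 0.370335°; total 62.370335
  N → positive
  Lon: 21.622′ = 0.360367°; total 97.360367
  E ⇒ keep positive
Point 2:
  φ: 33′ + 20″ = 33.33333′; 21 + 33.33333/60 = 21.555556
  N ⇒ keep positive
  λ: 35° + 46/60 + 49.82/3600 = 35 + 0.766667 + 0.013839 = 35.780506
  E ⇒ keep positive
Point 3:
  φ: 0 + 34.12/60 = 0.568667
  S → negative
  Lon: 13.0351′ = 0.217252°; total 54.217252
  W ⇒ negate
Point 4:
  φ: 54′ + 59″ = 54.98333′; 32 + 54.98333/60 = 32.916389
  hemisphere S, so the sign is −
  Lon: 56′ + 46.2″ = 56.77000′; 140 + 56.77000/60 = 140.946167
  E → positive
Point 5:
  φ: 15′ + 46.45″ = 15.77417′; 65 + 15.77417/60 = 65.262903
  N ⇒ keep positive
  λ: 4′ + 6″ = 4.10000′; 59 + 4.10000/60 = 59.068333
  E → positive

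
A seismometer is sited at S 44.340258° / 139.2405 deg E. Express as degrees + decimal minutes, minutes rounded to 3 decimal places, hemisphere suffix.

44° 20.415′ S, 139° 14.430′ E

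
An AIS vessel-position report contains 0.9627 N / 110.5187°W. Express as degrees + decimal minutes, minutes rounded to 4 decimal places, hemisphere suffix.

0° 57.7620′ N, 110° 31.1220′ W

Lat: minutes = (0.962700 − 0) × 60 = 57.762000
Lon: fractional part 0.518700 → 31.122000 minutes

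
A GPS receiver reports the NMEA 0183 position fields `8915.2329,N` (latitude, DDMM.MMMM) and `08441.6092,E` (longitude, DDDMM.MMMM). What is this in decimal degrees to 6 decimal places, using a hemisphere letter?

89.253882° N, 84.693487° E

Latitude: degrees = first 2 digits = 89, minutes = 15.2329; 89 + 15.2329/60 = 89.2538817
Longitude: degrees = first 3 digits = 84, minutes = 41.6092; 84 + 41.6092/60 = 84.6934867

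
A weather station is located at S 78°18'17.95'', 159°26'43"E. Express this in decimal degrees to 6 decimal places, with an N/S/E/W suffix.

Latitude: 78 + 18/60 + 17.95/3600 = 78.3049861
Lon: 159° + 26/60 + 43/3600 = 159 + 0.433333 + 0.011944 = 159.4452778

78.304986° S, 159.445278° E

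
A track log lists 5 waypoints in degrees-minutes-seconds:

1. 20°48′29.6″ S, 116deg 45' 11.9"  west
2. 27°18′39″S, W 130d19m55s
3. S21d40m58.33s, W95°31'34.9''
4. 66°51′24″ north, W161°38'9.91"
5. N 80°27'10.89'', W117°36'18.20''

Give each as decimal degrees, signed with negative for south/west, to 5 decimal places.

1. -20.80822, -116.75331
2. -27.31083, -130.33194
3. -21.68287, -95.52636
4. 66.85667, -161.63609
5. 80.45303, -117.60506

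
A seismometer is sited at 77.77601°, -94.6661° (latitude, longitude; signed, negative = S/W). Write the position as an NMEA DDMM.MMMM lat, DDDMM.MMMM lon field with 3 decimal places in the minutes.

Lat: fractional part 0.776010 → 46.56060 minutes
Longitude is negative → W; |value| = 94.666100
λ: 94° + 0.666100 × 60 = 94° 39.96600′

7746.561,N / 09439.966,W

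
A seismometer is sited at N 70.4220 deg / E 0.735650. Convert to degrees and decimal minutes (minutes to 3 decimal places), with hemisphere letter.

70° 25.320′ N, 0° 44.139′ E

Latitude: fractional part 0.422000 → 25.32000 minutes
Longitude: minutes = (0.735650 − 0) × 60 = 44.13900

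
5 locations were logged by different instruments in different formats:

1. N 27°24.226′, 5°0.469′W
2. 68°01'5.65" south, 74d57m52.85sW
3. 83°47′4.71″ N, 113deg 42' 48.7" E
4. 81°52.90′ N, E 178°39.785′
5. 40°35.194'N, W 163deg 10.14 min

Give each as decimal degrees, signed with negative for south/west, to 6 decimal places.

1. 27.403767, -5.007817
2. -68.018236, -74.964681
3. 83.784642, 113.713528
4. 81.881667, 178.663083
5. 40.586567, -163.169000

Point 1:
  Latitude: 24.226′ = 0.403767°; total 27.4037667
  N → positive
  λ: 0.469′ = 0.007817°; total 5.0078167
  W ⇒ negate
Point 2:
  Lat: 68° + 1/60 + 5.65/3600 = 68 + 0.016667 + 0.001569 = 68.0182361
  S ⇒ negate
  λ: 74° + 57/60 + 52.85/3600 = 74 + 0.950000 + 0.014681 = 74.9646806
  W ⇒ negate
Point 3:
  Latitude: 47′ + 4.71″ = 47.07850′; 83 + 47.07850/60 = 83.7846417
  N ⇒ keep positive
  Lon: 113 + 42/60 + 48.7/3600 = 113.7135278
  E ⇒ keep positive
Point 4:
  Latitude: 81 + 52.9/60 = 81.8816667
  N ⇒ keep positive
  Longitude: 39.785′ = 0.663083°; total 178.6630833
  E ⇒ keep positive
Point 5:
  Lat: 40 + 35.194/60 = 40.5865667
  N ⇒ keep positive
  Lon: 10.14′ = 0.169000°; total 163.1690000
  W → negative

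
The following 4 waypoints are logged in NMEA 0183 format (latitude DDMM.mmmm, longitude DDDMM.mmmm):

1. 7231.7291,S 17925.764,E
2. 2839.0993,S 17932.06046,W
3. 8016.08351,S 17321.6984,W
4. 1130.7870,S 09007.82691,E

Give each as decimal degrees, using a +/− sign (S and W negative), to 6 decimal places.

Point 1:
  Latitude: degrees = first 2 digits = 72, minutes = 31.7291; 72 + 31.7291/60 = 72.5288183
  S → negative
  Lon: degrees = first 3 digits = 179, minutes = 25.764; 179 + 25.764/60 = 179.4294000
  E ⇒ keep positive
Point 2:
  φ: degrees = first 2 digits = 28, minutes = 39.0993; 28 + 39.0993/60 = 28.6516550
  S → negative
  Longitude: degrees = first 3 digits = 179, minutes = 32.06046; 179 + 32.06046/60 = 179.5343410
  W ⇒ negate
Point 3:
  Latitude: split at 2 digits → 80° and 16.08351′; 80 + 16.08351/60 = 80.2680585
  S → negative
  Lon: split at 3 digits → 173° and 21.6984′; 173 + 21.6984/60 = 173.3616400
  W ⇒ negate
Point 4:
  Latitude: degrees = first 2 digits = 11, minutes = 30.787; 11 + 30.787/60 = 11.5131167
  S → negative
  Lon: degrees = first 3 digits = 90, minutes = 7.82691; 90 + 7.82691/60 = 90.1304485
  E → positive

1. -72.528818, 179.429400
2. -28.651655, -179.534341
3. -80.268059, -173.361640
4. -11.513117, 90.130449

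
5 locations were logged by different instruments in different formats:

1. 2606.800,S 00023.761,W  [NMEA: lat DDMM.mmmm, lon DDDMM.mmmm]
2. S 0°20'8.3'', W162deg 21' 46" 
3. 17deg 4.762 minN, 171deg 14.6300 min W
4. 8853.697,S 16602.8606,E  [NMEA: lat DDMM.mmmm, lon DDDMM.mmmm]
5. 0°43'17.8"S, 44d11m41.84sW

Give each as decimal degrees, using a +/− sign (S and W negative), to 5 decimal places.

Point 1:
  Latitude: degrees = first 2 digits = 26, minutes = 6.8; 26 + 6.8/60 = 26.113333
  S → negative
  Lon: split at 3 digits → 000° and 23.761′; 0 + 23.761/60 = 0.396017
  W → negative
Point 2:
  Latitude: 20′ + 8.3″ = 20.13833′; 0 + 20.13833/60 = 0.335639
  S ⇒ negate
  λ: 162° + 21/60 + 46/3600 = 162 + 0.350000 + 0.012778 = 162.362778
  W ⇒ negate
Point 3:
  φ: 17 + 4.762/60 = 17.079367
  N ⇒ keep positive
  Lon: 171 + 14.63/60 = 171.243833
  W → negative
Point 4:
  φ: degrees = first 2 digits = 88, minutes = 53.697; 88 + 53.697/60 = 88.894950
  S → negative
  Lon: degrees = first 3 digits = 166, minutes = 2.8606; 166 + 2.8606/60 = 166.047677
  E → positive
Point 5:
  Latitude: 0 + 43/60 + 17.8/3600 = 0.721611
  S ⇒ negate
  Lon: 44 + 11/60 + 41.84/3600 = 44.194956
  hemisphere W, so the sign is −

1. -26.11333, -0.39602
2. -0.33564, -162.36278
3. 17.07937, -171.24383
4. -88.89495, 166.04768
5. -0.72161, -44.19496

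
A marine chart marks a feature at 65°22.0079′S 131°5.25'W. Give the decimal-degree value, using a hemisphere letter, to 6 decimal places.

φ: 22.0079′ = 0.366798°; total 65.3667983
λ: 5.25′ = 0.087500°; total 131.0875000

65.366798° S, 131.087500° W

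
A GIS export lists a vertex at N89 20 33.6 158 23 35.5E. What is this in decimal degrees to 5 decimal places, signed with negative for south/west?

Lat: 20′ + 33.6″ = 20.56000′; 89 + 20.56000/60 = 89.342667
N → positive
Lon: 23′ + 35.5″ = 23.59167′; 158 + 23.59167/60 = 158.393194
E ⇒ keep positive

89.34267, 158.39319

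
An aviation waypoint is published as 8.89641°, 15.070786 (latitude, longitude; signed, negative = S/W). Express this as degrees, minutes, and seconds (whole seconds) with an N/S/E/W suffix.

φ: 0.896410° → 53.78460′; 0.78460 × 60 = 47.08″
λ: whole degrees 15; 4.24716′ → 4′ and 14.83″

8°53′47″ N, 15°04′15″ E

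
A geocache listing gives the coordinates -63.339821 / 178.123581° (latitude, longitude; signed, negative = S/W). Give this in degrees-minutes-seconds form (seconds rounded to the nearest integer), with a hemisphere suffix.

Latitude is negative → S; |value| = 63.339821
φ: 0.339821° → 20.38926′; 0.38926 × 60 = 23.36″
λ: whole degrees 178; 7.41486′ → 7′ and 24.89″

63°20′23″ S, 178°07′25″ E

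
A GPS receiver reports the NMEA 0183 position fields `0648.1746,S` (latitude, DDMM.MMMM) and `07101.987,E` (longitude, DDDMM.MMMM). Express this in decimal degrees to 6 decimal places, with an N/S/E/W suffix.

Lat: split at 2 digits → 06° and 48.1746′; 6 + 48.1746/60 = 6.8029100
Lon: degrees = first 3 digits = 71, minutes = 1.987; 71 + 1.987/60 = 71.0331167

6.802910° S, 71.033117° E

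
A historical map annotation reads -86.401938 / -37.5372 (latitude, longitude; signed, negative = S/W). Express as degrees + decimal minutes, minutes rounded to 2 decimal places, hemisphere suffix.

86° 24.12′ S, 37° 32.23′ W

Latitude is negative → S; |value| = 86.401938
φ: 86° + 0.401938 × 60 = 86° 24.1163′
Longitude is negative → W; |value| = 37.537200
λ: minutes = (37.537200 − 37) × 60 = 32.2320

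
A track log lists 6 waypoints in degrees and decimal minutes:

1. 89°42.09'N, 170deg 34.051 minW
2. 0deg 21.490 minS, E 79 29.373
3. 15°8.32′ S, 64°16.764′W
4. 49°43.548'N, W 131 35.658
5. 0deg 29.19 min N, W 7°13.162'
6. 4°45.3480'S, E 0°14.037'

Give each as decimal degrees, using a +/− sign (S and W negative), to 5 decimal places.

1. 89.70150, -170.56752
2. -0.35817, 79.48955
3. -15.13867, -64.27940
4. 49.72580, -131.59430
5. 0.48650, -7.21937
6. -4.75580, 0.23395

Point 1:
  Lat: 89 + 42.09/60 = 89.701500
  N ⇒ keep positive
  Lon: 34.051′ = 0.567517°; total 170.567517
  W → negative
Point 2:
  Lat: 21.49′ = 0.358167°; total 0.358167
  hemisphere S, so the sign is −
  Longitude: 79 + 29.373/60 = 79.489550
  E → positive
Point 3:
  Lat: 15 + 8.32/60 = 15.138667
  hemisphere S, so the sign is −
  Lon: 16.764′ = 0.279400°; total 64.279400
  hemisphere W, so the sign is −
Point 4:
  Latitude: 43.548′ = 0.725800°; total 49.725800
  N → positive
  λ: 131 + 35.658/60 = 131.594300
  hemisphere W, so the sign is −
Point 5:
  Lat: 29.19′ = 0.486500°; total 0.486500
  N ⇒ keep positive
  λ: 13.162′ = 0.219367°; total 7.219367
  hemisphere W, so the sign is −
Point 6:
  Latitude: 45.348′ = 0.755800°; total 4.755800
  S → negative
  λ: 14.037′ = 0.233950°; total 0.233950
  E → positive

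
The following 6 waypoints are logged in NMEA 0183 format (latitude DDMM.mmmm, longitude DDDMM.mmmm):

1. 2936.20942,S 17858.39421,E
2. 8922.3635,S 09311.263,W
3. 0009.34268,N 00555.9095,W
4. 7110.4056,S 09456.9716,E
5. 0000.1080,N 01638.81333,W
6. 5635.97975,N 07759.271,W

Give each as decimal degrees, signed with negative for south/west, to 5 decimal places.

1. -29.60349, 178.97324
2. -89.37273, -93.18772
3. 0.15571, -5.93183
4. -71.17343, 94.94953
5. 0.00180, -16.64689
6. 56.59966, -77.98785

Point 1:
  Latitude: split at 2 digits → 29° and 36.20942′; 29 + 36.20942/60 = 29.603490
  S → negative
  Longitude: degrees = first 3 digits = 178, minutes = 58.39421; 178 + 58.39421/60 = 178.973237
  E → positive
Point 2:
  Lat: degrees = first 2 digits = 89, minutes = 22.3635; 89 + 22.3635/60 = 89.372725
  S → negative
  λ: degrees = first 3 digits = 93, minutes = 11.263; 93 + 11.263/60 = 93.187717
  W ⇒ negate
Point 3:
  φ: split at 2 digits → 00° and 9.34268′; 0 + 9.34268/60 = 0.155711
  N → positive
  Longitude: split at 3 digits → 005° and 55.9095′; 5 + 55.9095/60 = 5.931825
  W ⇒ negate
Point 4:
  Lat: degrees = first 2 digits = 71, minutes = 10.4056; 71 + 10.4056/60 = 71.173427
  S ⇒ negate
  Lon: degrees = first 3 digits = 94, minutes = 56.9716; 94 + 56.9716/60 = 94.949527
  E ⇒ keep positive
Point 5:
  φ: split at 2 digits → 00° and 0.108′; 0 + 0.108/60 = 0.001800
  N ⇒ keep positive
  Longitude: degrees = first 3 digits = 16, minutes = 38.81333; 16 + 38.81333/60 = 16.646889
  W → negative
Point 6:
  Lat: split at 2 digits → 56° and 35.97975′; 56 + 35.97975/60 = 56.599663
  N → positive
  λ: degrees = first 3 digits = 77, minutes = 59.271; 77 + 59.271/60 = 77.987850
  W ⇒ negate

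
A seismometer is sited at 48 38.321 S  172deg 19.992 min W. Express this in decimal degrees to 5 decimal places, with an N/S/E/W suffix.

48.63868° S, 172.33320° W

Latitude: 38.321′ = 0.638683°; total 48.638683
λ: 19.992′ = 0.333200°; total 172.333200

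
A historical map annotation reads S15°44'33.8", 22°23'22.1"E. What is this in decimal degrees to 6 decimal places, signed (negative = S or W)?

-15.742722, 22.389472

Lat: 15 + 44/60 + 33.8/3600 = 15.7427222
S → negative
Longitude: 22° + 23/60 + 22.1/3600 = 22 + 0.383333 + 0.006139 = 22.3894722
E → positive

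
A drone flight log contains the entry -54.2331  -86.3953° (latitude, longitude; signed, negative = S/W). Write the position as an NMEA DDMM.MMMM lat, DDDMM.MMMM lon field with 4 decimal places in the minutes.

5413.9860,S / 08623.7180,W

Latitude is negative → S; |value| = 54.233100
Latitude: minutes = (54.233100 − 54) × 60 = 13.986000
Longitude is negative → W; |value| = 86.395300
Lon: fractional part 0.395300 → 23.718000 minutes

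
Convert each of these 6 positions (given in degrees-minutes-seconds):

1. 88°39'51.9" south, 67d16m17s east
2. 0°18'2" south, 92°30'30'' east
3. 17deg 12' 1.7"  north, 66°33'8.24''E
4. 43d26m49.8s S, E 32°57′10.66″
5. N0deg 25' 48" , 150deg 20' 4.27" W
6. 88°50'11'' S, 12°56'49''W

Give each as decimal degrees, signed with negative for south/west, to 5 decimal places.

1. -88.66442, 67.27139
2. -0.30056, 92.50833
3. 17.20047, 66.55229
4. -43.44717, 32.95296
5. 0.43000, -150.33452
6. -88.83639, -12.94694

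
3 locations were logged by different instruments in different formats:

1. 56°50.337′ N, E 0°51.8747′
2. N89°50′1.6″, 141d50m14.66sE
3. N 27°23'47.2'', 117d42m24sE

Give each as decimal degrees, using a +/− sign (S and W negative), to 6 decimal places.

Point 1:
  φ: 56 + 50.337/60 = 56.8389500
  N → positive
  Longitude: 51.8747′ = 0.864578°; total 0.8645783
  E → positive
Point 2:
  Latitude: 50′ + 1.6″ = 50.02667′; 89 + 50.02667/60 = 89.8337778
  N ⇒ keep positive
  Lon: 141° + 50/60 + 14.66/3600 = 141 + 0.833333 + 0.004072 = 141.8374056
  E → positive
Point 3:
  Latitude: 23′ + 47.2″ = 23.78667′; 27 + 23.78667/60 = 27.3964444
  N ⇒ keep positive
  Longitude: 117 + 42/60 + 24/3600 = 117.7066667
  E → positive

1. 56.838950, 0.864578
2. 89.833778, 141.837406
3. 27.396444, 117.706667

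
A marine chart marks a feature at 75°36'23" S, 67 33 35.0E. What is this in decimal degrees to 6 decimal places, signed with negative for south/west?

-75.606389, 67.559722

Latitude: 75 + 36/60 + 23/3600 = 75.6063889
S → negative
Lon: 33′ + 35″ = 33.58333′; 67 + 33.58333/60 = 67.5597222
E ⇒ keep positive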